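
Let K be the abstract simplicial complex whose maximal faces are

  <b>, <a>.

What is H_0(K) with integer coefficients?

Fix the vertex order a < b and write every simplex with vertices in increasing order. Then dim K = 0 and the simplices of K are:

  0-simplices (2): a, b

Hence C_0 ≅ Z^2.

Reading off H_k = ker ∂_k / im ∂_{k+1}:

  H_0: rank C_0 − rank ∂_1 = 2 − 0 = 2, and there is no ∂_1, so H_0 = Z^2.

(K is a triangulation of a set of 2 points.)

H_0 ≅ Z^2.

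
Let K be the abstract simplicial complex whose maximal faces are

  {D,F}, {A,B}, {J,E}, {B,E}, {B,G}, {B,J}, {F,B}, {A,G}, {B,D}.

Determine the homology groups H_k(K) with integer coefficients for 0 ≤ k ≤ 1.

H_0 ≅ Z,  H_1 ≅ Z^3.

K has 7 vertices, 9 edges.
rank ∂_0 = 0, rank ∂_1 = 6 ⇒ b_0 = 7 − 0 − 6 = 1; all invariant factors of ∂_1 are 1 so no torsion. So H_0 ≅ Z.
rank ∂_1 = 6, rank ∂_2 = 0 ⇒ b_1 = 9 − 6 − 0 = 3. So H_1 ≅ Z^3.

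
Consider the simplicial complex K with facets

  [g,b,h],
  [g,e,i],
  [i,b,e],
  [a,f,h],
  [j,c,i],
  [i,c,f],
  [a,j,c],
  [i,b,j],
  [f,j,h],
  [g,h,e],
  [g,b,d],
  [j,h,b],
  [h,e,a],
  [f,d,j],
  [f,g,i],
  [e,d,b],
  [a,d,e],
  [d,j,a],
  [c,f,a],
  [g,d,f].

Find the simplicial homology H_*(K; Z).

H_0 = Z,  H_1 = Z ⊕ Z/2,  H_2 = 0.

Order the vertices as a < b < c < d < e < f < g < h < i < j. Listing each simplex with vertices in this order, K has dimension 2 with simplices:

  0-simplices (10): a, b, c, d, e, f, g, h, i, j
  1-simplices (30): ac, ad, ae, af, ah, aj, bd, be, bg, bh, bi, bj, cf, ci, cj, de, df, dg, dj, eg, eh, ei, fg, fh, fi, fj, gh, gi, hj, ij
  2-simplices (20): acf, acj, ade, adj, aeh, afh, bde, bdg, bei, bgh, bhj, bij, cfi, cij, dfg, dfj, egh, egi, fgi, fhj

Hence C_0 ≅ Z^10, C_1 ≅ Z^30, C_2 ≅ Z^20.

Boundary ∂_1: C_1 → C_0 sends each edge [p,q] (with p < q) to q − p. For instance
  ∂ah = h − a.
This gives a 10×30 integer matrix of rank 9; reducing to Smith normal form yields diagonal entries (1,1,1,1,1,1,1,1,1).

∂_2: C_2 → C_1 maps a triangle to the signed sum of its edges. For instance
  ∂fgi = gi − fi + fg,
  ∂bdg = dg − bg + bd.
As a 30×20 matrix over Z this has rank 20, with invariant factors (1,1,1,1,1,1,1,1,1,1,1,1,1,1,1,1,1,1,1,2).

Computing H_k = (kernel of ∂_k) / (image of ∂_{k+1}):

  H_0: rank C_0 − rank ∂_1 = 10 − 9 = 1, and the invariant factors of ∂_1 are all 1, so H_0 ≅ Z.
  H_1: rank ker ∂_1 − rank ∂_2 = (30 − 9) − 20 = 1, and ∂_2 has invariant factor 2 > 1, so H_1 ≅ Z ⊕ Z/2.
  H_2: rank ker ∂_2 − rank ∂_3 = (20 − 20) − 0 = 0, and there is no ∂_3, so H_2 ≅ 0.

(K is a triangulation of the Klein bottle.)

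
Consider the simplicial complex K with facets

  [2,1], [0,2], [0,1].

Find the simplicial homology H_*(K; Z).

H_0 = Z,  H_1 = Z.

Take the total order 0 < 1 < 2 on the vertex set. Then K (dimension 1) consists of the simplices:

  0-simplices (3): [0], [1], [2]
  1-simplices (3): [0,1], [0,2], [1,2]

so the chain groups are C_0 ≅ Z^3, C_1 ≅ Z^3.

∂_1: C_1 → C_0 sends each edge [p,q] (with p < q) to q − p. For instance
  ∂[0,1] = [1] − [0].
This gives a 3×3 integer matrix of rank 2; reducing to Smith normal form yields diagonal entries (1,1).

Computing H_k = (kernel of ∂_k) / (image of ∂_{k+1}):

  H_0: rank C_0 − rank ∂_1 = 3 − 2 = 1, and the invariant factors of ∂_1 are all 1, so H_0 ≅ Z.
  H_1: rank ker ∂_1 − rank ∂_2 = (3 − 2) − 0 = 1, and there is no ∂_2, so H_1 ≅ Z.

As a check, the Euler characteristic is 3 − 3 = 0, which agrees with 1 − 1 = 0.
(K is a triangulation of the circle S^1.)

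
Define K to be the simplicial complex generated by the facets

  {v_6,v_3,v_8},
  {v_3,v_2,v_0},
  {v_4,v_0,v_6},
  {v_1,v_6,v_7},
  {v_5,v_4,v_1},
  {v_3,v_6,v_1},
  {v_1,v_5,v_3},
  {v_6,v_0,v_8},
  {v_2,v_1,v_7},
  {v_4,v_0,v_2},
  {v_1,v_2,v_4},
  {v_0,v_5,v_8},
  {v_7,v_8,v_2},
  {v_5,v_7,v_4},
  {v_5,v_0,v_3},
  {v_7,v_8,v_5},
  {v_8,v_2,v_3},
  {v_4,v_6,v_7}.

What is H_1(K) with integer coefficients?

H_1 = Z ⊕ Z/2Z.

We work with the vertex ordering v_0 < v_1 < v_2 < v_3 < v_4 < v_5 < v_6 < v_7 < v_8. The simplices of K, each written with vertices in increasing order, are:

  0-simplices (9): [v_0], [v_1], [v_2], [v_3], [v_4], [v_5], [v_6], [v_7], [v_8]
  1-simplices (27): (27 of them)
  2-simplices (18): (18 of them)

giving chain groups C_0 ≅ Z^9, C_1 ≅ Z^27, C_2 ≅ Z^18.

∂_1: C_1 → C_0 maps an edge to its endpoints' difference, ∂[p,q] = q − p. For instance
  ∂[v_7,v_8] = [v_8] − [v_7].
The 9×27 boundary matrix has rank 8 and Smith normal form diag(1,1,1,1,1,1,1,1).

Boundary ∂_2: C_2 → C_1 sends each 2-simplex [p,q,r] to [q,r] − [p,r] + [p,q]. For instance
  ∂[v_1,v_3,v_6] = [v_3,v_6] − [v_1,v_6] + [v_1,v_3],
  ∂[v_0,v_2,v_3] = [v_2,v_3] − [v_0,v_3] + [v_0,v_2].
As a 27×18 matrix over Z this has rank 18, with invariant factors (1,1,1,1,1,1,1,1,1,1,1,1,1,1,1,1,1,2).

From H_k ≅ ker(∂_k) / im(∂_{k+1}) we obtain:

  H_1: rank ker ∂_1 − rank ∂_2 = (27 − 8) − 18 = 1, and ∂_2 has invariant factor 2 > 1, so H_1 ≅ Z ⊕ Z/2Z.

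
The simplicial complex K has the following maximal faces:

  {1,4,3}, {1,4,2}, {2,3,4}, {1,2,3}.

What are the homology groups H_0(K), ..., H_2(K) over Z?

H_0 = Z,  H_1 = 0,  H_2 = Z.

Fix the vertex order 1 < 2 < 3 < 4 and write every simplex with vertices in increasing order. Then dim K = 2 and the simplices of K are:

  0-simplices (4): [1], [2], [3], [4]
  1-simplices (6): [1,2], [1,3], [1,4], [2,3], [2,4], [3,4]
  2-simplices (4): [1,2,3], [1,2,4], [1,3,4], [2,3,4]

so the chain groups are C_0 ≅ Z^4, C_1 ≅ Z^6, C_2 ≅ Z^4.

∂_1: C_1 → C_0 sends each edge [p,q] (with p < q) to q − p.
The resulting 4×6 matrix has rank 3, and its Smith normal form has invariant factors (1,1,1).

Boundary ∂_2: C_2 → C_1 maps a triangle to the signed sum of its edges. For instance
  ∂[1,2,3] = [2,3] − [1,3] + [1,2],
  ∂[2,3,4] = [3,4] − [2,4] + [2,3].
This gives a 6×4 integer matrix of rank 3; reducing to Smith normal form yields diagonal entries (1,1,1).

Computing H_k = (kernel of ∂_k) / (image of ∂_{k+1}):

  H_0: rank C_0 − rank ∂_1 = 4 − 3 = 1, and the invariant factors of ∂_1 are all 1, so H_0 ≅ Z.
  H_1: rank ker ∂_1 − rank ∂_2 = (6 − 3) − 3 = 0, and the invariant factors of ∂_2 are all 1, so H_1 ≅ 0.
  H_2: rank ker ∂_2 − rank ∂_3 = (4 − 3) − 0 = 1, and there is no ∂_3, so H_2 ≅ Z.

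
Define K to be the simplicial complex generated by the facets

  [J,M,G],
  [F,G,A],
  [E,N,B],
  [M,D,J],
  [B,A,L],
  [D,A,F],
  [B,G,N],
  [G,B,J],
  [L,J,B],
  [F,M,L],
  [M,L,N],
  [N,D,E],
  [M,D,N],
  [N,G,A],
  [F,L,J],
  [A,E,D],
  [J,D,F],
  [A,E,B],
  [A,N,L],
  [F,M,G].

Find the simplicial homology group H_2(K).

H_2 = 0.

We work with the vertex ordering A < B < D < E < F < G < J < L < M < N. The simplices of K, each written with vertices in increasing order, are:

  0-simplices (10): A, B, D, E, F, G, J, L, M, N
  1-simplices (30): AB, AD, AE, AF, AG, AL, AN, BE, BG, BJ, BL, BN, DE, DF, DJ, DM, DN, EN, FG, FJ, FL, FM, GJ, GM, GN, JL, JM, LM, LN, MN
  2-simplices (20): ABE, ABL, ADE, ADF, AFG, AGN, ALN, BEN, BGJ, BGN, BJL, DEN, DFJ, DJM, DMN, FGM, FJL, FLM, GJM, LMN

so the chain groups are C_0 ≅ Z^10, C_1 ≅ Z^30, C_2 ≅ Z^20.

The boundary map ∂_1: C_1 → C_0 sends each edge [p,q] (with p < q) to q − p.
This gives a 10×30 integer matrix of rank 9; reducing to Smith normal form yields diagonal entries (1,1,1,1,1,1,1,1,1).

∂_2: C_2 → C_1 maps a triangle to the signed sum of its edges. For instance
  ∂DEN = EN − DN + DE,
  ∂BJL = JL − BL + BJ.
The 30×20 boundary matrix has rank 20 and Smith normal form diag(1,1,1,1,1,1,1,1,1,1,1,1,1,1,1,1,1,1,1,2).

Reading off H_k = ker ∂_k / im ∂_{k+1}:

  H_2: rank ker ∂_2 − rank ∂_3 = (20 − 20) − 0 = 0, and there is no ∂_3, so H_2 ≅ 0.

(K is a triangulation of the Klein bottle.)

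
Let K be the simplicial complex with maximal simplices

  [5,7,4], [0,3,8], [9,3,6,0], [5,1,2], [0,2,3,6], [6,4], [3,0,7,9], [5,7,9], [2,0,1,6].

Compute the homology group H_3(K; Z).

H_3 ≅ 0.

Take the total order 0 < 1 < 2 < 3 < 4 < 5 < 6 < 7 < 8 < 9 on the vertex set. Then K (dimension 3) consists of the simplices:

  0-simplices (10): [0], [1], [2], [3], [4], [5], [6], [7], [8], [9]
  1-simplices (24): (24 of them)
  2-simplices (17): [0,1,2], [0,1,6], [0,2,3], [0,2,6], [0,3,6], [0,3,7], [0,3,8], [0,3,9], [0,6,9], [0,7,9], [1,2,5], [1,2,6], [2,3,6], [3,6,9], [3,7,9], [4,5,7], [5,7,9]
  3-simplices (4): [0,1,2,6], [0,2,3,6], [0,3,6,9], [0,3,7,9]

so the chain groups are C_0 ≅ Z^10, C_1 ≅ Z^24, C_2 ≅ Z^17, C_3 ≅ Z^4.

Boundary ∂_1: C_1 → C_0 maps an edge to its endpoints' difference, ∂[p,q] = q − p. For instance
  ∂[2,6] = [6] − [2].
The resulting 10×24 matrix has rank 9, and its Smith normal form has invariant factors (1,1,1,1,1,1,1,1,1).

∂_2: C_2 → C_1 acts by ∂[p,q,r] = [q,r] − [p,r] + [p,q]. For instance
  ∂[1,2,6] = [2,6] − [1,6] + [1,2],
  ∂[0,1,6] = [1,6] − [0,6] + [0,1].
This gives a 24×17 integer matrix of rank 13; reducing to Smith normal form yields diagonal entries (1,1,1,1,1,1,1,1,1,1,1,1,1).

Boundary ∂_3: C_3 → C_2 sends each 3-simplex σ to the alternating sum Σ_i (−1)^i (σ with its i-th vertex removed). For instance
  ∂[0,2,3,6] = [2,3,6] − [0,3,6] + [0,2,6] − [0,2,3],
  ∂[0,3,7,9] = [3,7,9] − [0,7,9] + [0,3,9] − [0,3,7].
The 17×4 boundary matrix has rank 4 and Smith normal form diag(1,1,1,1).

Now H_k = ker ∂_k / im ∂_{k+1}, so:

  H_3: rank ker ∂_3 − rank ∂_4 = (4 − 4) − 0 = 0, and there is no ∂_4, so H_3 ≅ 0.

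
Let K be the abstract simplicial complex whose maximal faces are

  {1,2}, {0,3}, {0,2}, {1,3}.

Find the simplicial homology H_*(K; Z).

H_0 ≅ Z,  H_1 ≅ Z.

K has 4 vertices, 4 edges.
rank ∂_0 = 0, rank ∂_1 = 3 ⇒ b_0 = 4 − 0 − 3 = 1; all invariant factors of ∂_1 are 1 so no torsion. So H_0 = Z.
rank ∂_1 = 3, rank ∂_2 = 0 ⇒ b_1 = 4 − 3 − 0 = 1. So H_1 = Z.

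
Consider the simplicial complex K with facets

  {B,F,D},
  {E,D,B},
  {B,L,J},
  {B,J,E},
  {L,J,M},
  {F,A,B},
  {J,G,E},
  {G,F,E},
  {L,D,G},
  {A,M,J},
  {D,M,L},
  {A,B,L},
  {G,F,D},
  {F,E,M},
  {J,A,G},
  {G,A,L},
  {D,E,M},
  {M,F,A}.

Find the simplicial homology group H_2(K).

We work with the vertex ordering A < B < D < E < F < G < J < L < M. The simplices of K, each written with vertices in increasing order, are:

  0-simplices (9): A, B, D, E, F, G, J, L, M
  1-simplices (27): AB, AF, AG, AJ, AL, AM, BD, BE, BF, BJ, BL, DE, DF, DG, DL, DM, EF, EG, EJ, EM, FG, FM, GJ, GL, JL, JM, LM
  2-simplices (18): ABF, ABL, AFM, AGJ, AGL, AJM, BDE, BDF, BEJ, BJL, DEM, DFG, DGL, DLM, EFG, EFM, EGJ, JLM

giving chain groups C_0 ≅ Z^9, C_1 ≅ Z^27, C_2 ≅ Z^18.

Boundary ∂_1: C_1 → C_0 maps an edge to its endpoints' difference, ∂[p,q] = q − p.
As a 9×27 matrix over Z this has rank 8, with invariant factors (1,1,1,1,1,1,1,1).

Boundary ∂_2: C_2 → C_1 acts by ∂[p,q,r] = [q,r] − [p,r] + [p,q]. For instance
  ∂AGL = GL − AL + AG,
  ∂EFG = FG − EG + EF.
The resulting 27×18 matrix has rank 18, and its Smith normal form has invariant factors (1,1,1,1,1,1,1,1,1,1,1,1,1,1,1,1,1,2).

Reading off H_k = ker ∂_k / im ∂_{k+1}:

  H_2: rank ker ∂_2 − rank ∂_3 = (18 − 18) − 0 = 0, and there is no ∂_3, so H_2 ≅ 0.

(K is a triangulation of the Klein bottle.)

H_2 ≅ 0.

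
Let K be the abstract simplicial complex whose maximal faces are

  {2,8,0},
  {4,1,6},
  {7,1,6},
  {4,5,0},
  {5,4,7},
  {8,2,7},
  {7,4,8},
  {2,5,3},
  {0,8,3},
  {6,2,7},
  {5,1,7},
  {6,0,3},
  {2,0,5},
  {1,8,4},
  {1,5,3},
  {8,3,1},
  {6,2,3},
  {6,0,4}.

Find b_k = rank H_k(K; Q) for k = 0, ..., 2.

We work with the vertex ordering 0 < 1 < 2 < 3 < 4 < 5 < 6 < 7 < 8. The simplices of K, each written with vertices in increasing order, are:

  0-simplices (9): [0], [1], [2], [3], [4], [5], [6], [7], [8]
  1-simplices (27): (27 of them)
  2-simplices (18): [0,2,5], [0,2,8], [0,3,6], [0,3,8], [0,4,5], [0,4,6], [1,3,5], [1,3,8], [1,4,6], [1,4,8], [1,5,7], [1,6,7], [2,3,5], [2,3,6], [2,6,7], [2,7,8], [4,5,7], [4,7,8]

Hence C_0 ≅ Z^9, C_1 ≅ Z^27, C_2 ≅ Z^18.

∂_1: C_1 → C_0 maps an edge to its endpoints' difference, ∂[p,q] = q − p. For instance
  ∂[1,8] = [8] − [1].
This gives a 9×27 integer matrix of rank 8; reducing to Smith normal form yields diagonal entries (1,1,1,1,1,1,1,1).

Boundary ∂_2: C_2 → C_1 maps a triangle to the signed sum of its edges. For instance
  ∂[1,6,7] = [6,7] − [1,7] + [1,6],
  ∂[2,6,7] = [6,7] − [2,7] + [2,6].
The 27×18 boundary matrix has rank 18 and Smith normal form diag(1,1,1,1,1,1,1,1,1,1,1,1,1,1,1,1,1,2).

Now H_k = ker ∂_k / im ∂_{k+1}, so:

  H_0: rank C_0 − rank ∂_1 = 9 − 8 = 1, and the invariant factors of ∂_1 are all 1, so H_0 ≅ Z.
  H_1: rank ker ∂_1 − rank ∂_2 = (27 − 8) − 18 = 1, and ∂_2 has invariant factor 2 > 1, so H_1 ≅ Z ⊕ Z/2.
  H_2: rank ker ∂_2 − rank ∂_3 = (18 − 18) − 0 = 0, and there is no ∂_3, so H_2 ≅ 0.

As a check, the Euler characteristic is 9 − 27 + 18 = 0, which agrees with 1 − 1 + 0 = 0.

Hence the Betti numbers are b_0 = 1, b_1 = 1, b_2 = 0.

b_0 = 1, b_1 = 1, b_2 = 0.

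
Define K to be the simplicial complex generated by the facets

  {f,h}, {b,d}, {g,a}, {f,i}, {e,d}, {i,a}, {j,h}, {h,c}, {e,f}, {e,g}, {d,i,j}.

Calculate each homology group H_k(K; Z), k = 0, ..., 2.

H_0 ≅ Z,  H_1 ≅ Z^3,  H_2 = 0.

K has 10 vertices, 13 edges, 1 triangle.
rank ∂_0 = 0, rank ∂_1 = 9 ⇒ b_0 = 10 − 0 − 9 = 1; all invariant factors of ∂_1 are 1 so no torsion. So H_0 = Z.
rank ∂_1 = 9, rank ∂_2 = 1 ⇒ b_1 = 13 − 9 − 1 = 3; all invariant factors of ∂_2 are 1 so no torsion. So H_1 = Z^3.
rank ∂_2 = 1, rank ∂_3 = 0 ⇒ b_2 = 1 − 1 − 0 = 0. So H_2 = 0.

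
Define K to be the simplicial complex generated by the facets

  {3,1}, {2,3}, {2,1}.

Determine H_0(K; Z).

Take the total order 1 < 2 < 3 on the vertex set. Then K (dimension 1) consists of the simplices:

  0-simplices (3): [1], [2], [3]
  1-simplices (3): [1,2], [1,3], [2,3]

Hence C_0 ≅ Z^3, C_1 ≅ Z^3.

The boundary map ∂_1: C_1 → C_0 sends each edge [p,q] (with p < q) to q − p. For instance
  ∂[1,2] = [2] − [1].
The resulting 3×3 matrix has rank 2, and its Smith normal form has invariant factors (1,1).

From H_k ≅ ker(∂_k) / im(∂_{k+1}) we obtain:

  H_0: rank C_0 − rank ∂_1 = 3 − 2 = 1, and the invariant factors of ∂_1 are all 1, so H_0 ≅ Z.

H_0 ≅ Z.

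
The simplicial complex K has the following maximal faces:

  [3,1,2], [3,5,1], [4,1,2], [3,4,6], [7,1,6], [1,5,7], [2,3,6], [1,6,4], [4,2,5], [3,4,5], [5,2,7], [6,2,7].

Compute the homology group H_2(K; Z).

H_2 ≅ 0.

Take the total order 1 < 2 < 3 < 4 < 5 < 6 < 7 on the vertex set. Then K (dimension 2) consists of the simplices:

  0-simplices (7): [1], [2], [3], [4], [5], [6], [7]
  1-simplices (18): [1,2], [1,3], [1,4], [1,5], [1,6], [1,7], [2,3], [2,4], [2,5], [2,6], [2,7], [3,4], [3,5], [3,6], [4,5], [4,6], [5,7], [6,7]
  2-simplices (12): [1,2,3], [1,2,4], [1,3,5], [1,4,6], [1,5,7], [1,6,7], [2,3,6], [2,4,5], [2,5,7], [2,6,7], [3,4,5], [3,4,6]

Hence C_0 ≅ Z^7, C_1 ≅ Z^18, C_2 ≅ Z^12.

The boundary map ∂_1: C_1 → C_0 maps an edge to its endpoints' difference, ∂[p,q] = q − p.
The 7×18 boundary matrix has rank 6 and Smith normal form diag(1,1,1,1,1,1).

Boundary ∂_2: C_2 → C_1 sends each 2-simplex [p,q,r] to [q,r] − [p,r] + [p,q]. For instance
  ∂[1,2,4] = [2,4] − [1,4] + [1,2],
  ∂[1,5,7] = [5,7] − [1,7] + [1,5].
The 18×12 boundary matrix has rank 12 and Smith normal form diag(1,1,1,1,1,1,1,1,1,1,1,2).

Computing H_k = (kernel of ∂_k) / (image of ∂_{k+1}):

  H_2: rank ker ∂_2 − rank ∂_3 = (12 − 12) − 0 = 0, and there is no ∂_3, so H_2 ≅ 0.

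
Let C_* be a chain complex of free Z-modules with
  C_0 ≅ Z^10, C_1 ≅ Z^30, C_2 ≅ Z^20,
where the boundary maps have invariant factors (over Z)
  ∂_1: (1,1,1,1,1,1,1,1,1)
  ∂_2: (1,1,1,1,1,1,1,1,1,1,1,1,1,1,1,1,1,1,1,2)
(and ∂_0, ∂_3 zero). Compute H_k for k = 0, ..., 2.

H_0: b_0 = 10 − 0 − 9 = 1; torsion from ∂_1 factors > 1: none. So H_0 ≅ Z.
H_1: b_1 = 30 − 9 − 20 = 1; torsion from ∂_2 factors > 1: [2]. So H_1 ≅ Z × Z/2.
H_2: b_2 = 20 − 20 − 0 = 0; torsion from ∂_3 factors > 1: none. So H_2 ≅ 0.

H_0 ≅ Z,  H_1 ≅ Z × Z/2,  H_2 = 0.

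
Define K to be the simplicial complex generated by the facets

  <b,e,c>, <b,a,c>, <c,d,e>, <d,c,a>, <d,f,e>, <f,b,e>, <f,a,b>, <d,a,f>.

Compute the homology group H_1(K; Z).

H_1 = 0.

We work with the vertex ordering a < b < c < d < e < f. The simplices of K, each written with vertices in increasing order, are:

  0-simplices (6): a, b, c, d, e, f
  1-simplices (12): ab, ac, ad, af, bc, be, bf, cd, ce, de, df, ef
  2-simplices (8): abc, abf, acd, adf, bce, bef, cde, def

so the chain groups are C_0 ≅ Z^6, C_1 ≅ Z^12, C_2 ≅ Z^8.

Boundary ∂_1: C_1 → C_0 maps an edge to its endpoints' difference, ∂[p,q] = q − p.
The resulting 6×12 matrix has rank 5, and its Smith normal form has invariant factors (1,1,1,1,1).

The boundary map ∂_2: C_2 → C_1 acts by ∂[p,q,r] = [q,r] − [p,r] + [p,q]. For instance
  ∂bef = ef − bf + be,
  ∂acd = cd − ad + ac.
The 12×8 boundary matrix has rank 7 and Smith normal form diag(1,1,1,1,1,1,1).

Now H_k = ker ∂_k / im ∂_{k+1}, so:

  H_1: rank ker ∂_1 − rank ∂_2 = (12 − 5) − 7 = 0, and the invariant factors of ∂_2 are all 1, so H_1 ≅ 0.

(K is a triangulation of the 2-sphere S^2.)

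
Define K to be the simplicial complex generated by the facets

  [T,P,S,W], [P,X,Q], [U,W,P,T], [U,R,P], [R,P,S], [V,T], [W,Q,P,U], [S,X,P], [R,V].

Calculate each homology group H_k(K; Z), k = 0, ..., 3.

K has 9 vertices, 20 edges, 14 triangles, 3 3-simplices.
rank ∂_0 = 0, rank ∂_1 = 8 ⇒ b_0 = 9 − 0 − 8 = 1; all invariant factors of ∂_1 are 1 so no torsion. So H_0 = Z.
rank ∂_1 = 8, rank ∂_2 = 11 ⇒ b_1 = 20 − 8 − 11 = 1; all invariant factors of ∂_2 are 1 so no torsion. So H_1 = Z.
rank ∂_2 = 11, rank ∂_3 = 3 ⇒ b_2 = 14 − 11 − 3 = 0; all invariant factors of ∂_3 are 1 so no torsion. So H_2 = 0.
rank ∂_3 = 3, rank ∂_4 = 0 ⇒ b_3 = 3 − 3 − 0 = 0. So H_3 = 0.

H_0 ≅ Z,  H_1 ≅ Z,  H_2 = 0,  H_3 = 0.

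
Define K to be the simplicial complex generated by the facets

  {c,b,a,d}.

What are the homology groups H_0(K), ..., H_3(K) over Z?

Fix the vertex order a < b < c < d and write every simplex with vertices in increasing order. Then dim K = 3 and the simplices of K are:

  0-simplices (4): a, b, c, d
  1-simplices (6): ab, ac, ad, bc, bd, cd
  2-simplices (4): abc, abd, acd, bcd
  3-simplices (1): abcd

giving chain groups C_0 ≅ Z^4, C_1 ≅ Z^6, C_2 ≅ Z^4, C_3 ≅ Z^1.

Boundary ∂_1: C_1 → C_0 is given by ∂[p,q] = [q] − [p]. For instance
  ∂ac = c − a.
The resulting 4×6 matrix has rank 3, and its Smith normal form has invariant factors (1,1,1).

Boundary ∂_2: C_2 → C_1 acts by ∂[p,q,r] = [q,r] − [p,r] + [p,q]. For instance
  ∂acd = cd − ad + ac,
  ∂abc = bc − ac + ab.
The 6×4 boundary matrix has rank 3 and Smith normal form diag(1,1,1).

∂_3: C_3 → C_2 sends each 3-simplex σ to the alternating sum Σ_i (−1)^i (σ with its i-th vertex removed). For instance
  ∂abcd = bcd − acd + abd − abc.
The 4×1 boundary matrix has rank 1 and Smith normal form diag(1).

Now H_k = ker ∂_k / im ∂_{k+1}, so:

  H_0: rank C_0 − rank ∂_1 = 4 − 3 = 1, and the invariant factors of ∂_1 are all 1, so H_0 ≅ Z.
  H_1: rank ker ∂_1 − rank ∂_2 = (6 − 3) − 3 = 0, and the invariant factors of ∂_2 are all 1, so H_1 ≅ 0.
  H_2: rank ker ∂_2 − rank ∂_3 = (4 − 3) − 1 = 0, and the invariant factors of ∂_3 are all 1, so H_2 ≅ 0.
  H_3: rank ker ∂_3 − rank ∂_4 = (1 − 1) − 0 = 0, and there is no ∂_4, so H_3 ≅ 0.

H_0 = Z,  H_1 = 0,  H_2 = 0,  H_3 = 0.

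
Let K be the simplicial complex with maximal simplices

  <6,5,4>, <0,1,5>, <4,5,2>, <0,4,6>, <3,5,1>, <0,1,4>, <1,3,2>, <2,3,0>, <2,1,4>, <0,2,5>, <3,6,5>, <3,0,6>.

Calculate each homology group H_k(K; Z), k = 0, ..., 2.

H_0 ≅ Z,  H_1 ≅ Z_2,  H_2 = 0.

We work with the vertex ordering 0 < 1 < 2 < 3 < 4 < 5 < 6. The simplices of K, each written with vertices in increasing order, are:

  0-simplices (7): [0], [1], [2], [3], [4], [5], [6]
  1-simplices (18): [0,1], [0,2], [0,3], [0,4], [0,5], [0,6], [1,2], [1,3], [1,4], [1,5], [2,3], [2,4], [2,5], [3,5], [3,6], [4,5], [4,6], [5,6]
  2-simplices (12): [0,1,4], [0,1,5], [0,2,3], [0,2,5], [0,3,6], [0,4,6], [1,2,3], [1,2,4], [1,3,5], [2,4,5], [3,5,6], [4,5,6]

so the chain groups are C_0 ≅ Z^7, C_1 ≅ Z^18, C_2 ≅ Z^12.

The boundary map ∂_1: C_1 → C_0 sends each edge [p,q] (with p < q) to q − p.
The 7×18 boundary matrix has rank 6 and Smith normal form diag(1,1,1,1,1,1).

The boundary map ∂_2: C_2 → C_1 maps a triangle to the signed sum of its edges. For instance
  ∂[0,1,5] = [1,5] − [0,5] + [0,1],
  ∂[0,4,6] = [4,6] − [0,6] + [0,4].
This gives a 18×12 integer matrix of rank 12; reducing to Smith normal form yields diagonal entries (1,1,1,1,1,1,1,1,1,1,1,2).

Reading off H_k = ker ∂_k / im ∂_{k+1}:

  H_0: rank C_0 − rank ∂_1 = 7 − 6 = 1, and the invariant factors of ∂_1 are all 1, so H_0 = Z.
  H_1: rank ker ∂_1 − rank ∂_2 = (18 − 6) − 12 = 0, and ∂_2 has invariant factor 2 > 1, so H_1 = Z_2.
  H_2: rank ker ∂_2 − rank ∂_3 = (12 − 12) − 0 = 0, and there is no ∂_3, so H_2 = 0.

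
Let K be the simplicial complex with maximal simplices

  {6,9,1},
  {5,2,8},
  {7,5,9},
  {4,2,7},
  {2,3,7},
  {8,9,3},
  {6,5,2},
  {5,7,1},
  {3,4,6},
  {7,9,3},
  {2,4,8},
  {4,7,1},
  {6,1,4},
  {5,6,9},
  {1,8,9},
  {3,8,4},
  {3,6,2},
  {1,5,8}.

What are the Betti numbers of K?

Take the total order 1 < 2 < 3 < 4 < 5 < 6 < 7 < 8 < 9 on the vertex set. Then K (dimension 2) consists of the simplices:

  0-simplices (9): [1], [2], [3], [4], [5], [6], [7], [8], [9]
  1-simplices (27): (27 of them)
  2-simplices (18): [1,4,6], [1,4,7], [1,5,7], [1,5,8], [1,6,9], [1,8,9], [2,3,6], [2,3,7], [2,4,7], [2,4,8], [2,5,6], [2,5,8], [3,4,6], [3,4,8], [3,7,9], [3,8,9], [5,6,9], [5,7,9]

Hence C_0 ≅ Z^9, C_1 ≅ Z^27, C_2 ≅ Z^18.

Boundary ∂_1: C_1 → C_0 is given by ∂[p,q] = [q] − [p]. For instance
  ∂[2,4] = [4] − [2].
This gives a 9×27 integer matrix of rank 8; reducing to Smith normal form yields diagonal entries (1,1,1,1,1,1,1,1).

∂_2: C_2 → C_1 acts by ∂[p,q,r] = [q,r] − [p,r] + [p,q]. For instance
  ∂[3,4,6] = [4,6] − [3,6] + [3,4],
  ∂[2,5,6] = [5,6] − [2,6] + [2,5].
The resulting 27×18 matrix has rank 18, and its Smith normal form has invariant factors (1,1,1,1,1,1,1,1,1,1,1,1,1,1,1,1,1,2).

Computing H_k = (kernel of ∂_k) / (image of ∂_{k+1}):

  H_0: rank C_0 − rank ∂_1 = 9 − 8 = 1, and the invariant factors of ∂_1 are all 1, so H_0 = Z.
  H_1: rank ker ∂_1 − rank ∂_2 = (27 − 8) − 18 = 1, and ∂_2 has invariant factor 2 > 1, so H_1 = Z ⊕ Z/2.
  H_2: rank ker ∂_2 − rank ∂_3 = (18 − 18) − 0 = 0, and there is no ∂_3, so H_2 = 0.

As a check, the Euler characteristic is 9 − 27 + 18 = 0, which agrees with 1 − 1 + 0 = 0.

Hence the Betti numbers are b_0 = 1, b_1 = 1, b_2 = 0.

b_0 = 1, b_1 = 1, b_2 = 0.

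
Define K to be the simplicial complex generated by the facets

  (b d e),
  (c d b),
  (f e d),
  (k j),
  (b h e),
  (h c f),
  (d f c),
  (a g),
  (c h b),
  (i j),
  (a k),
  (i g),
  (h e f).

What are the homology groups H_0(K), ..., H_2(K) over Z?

H_0 ≅ Z^2,  H_1 ≅ Z,  H_2 ≅ Z.

We work with the vertex ordering a < b < c < d < e < f < g < h < i < j < k. The simplices of K, each written with vertices in increasing order, are:

  0-simplices (11): a, b, c, d, e, f, g, h, i, j, k
  1-simplices (17): ag, ak, bc, bd, be, bh, cd, cf, ch, de, df, ef, eh, fh, gi, ij, jk
  2-simplices (8): bcd, bch, bde, beh, cdf, cfh, def, efh

giving chain groups C_0 ≅ Z^11, C_1 ≅ Z^17, C_2 ≅ Z^8.

The boundary map ∂_1: C_1 → C_0 sends each edge [p,q] (with p < q) to q − p. For instance
  ∂cd = d − c.
As a 11×17 matrix over Z this has rank 9, with invariant factors (1,1,1,1,1,1,1,1,1).

Boundary ∂_2: C_2 → C_1 acts by ∂[p,q,r] = [q,r] − [p,r] + [p,q]. For instance
  ∂cdf = df − cf + cd,
  ∂bcd = cd − bd + bc.
This gives a 17×8 integer matrix of rank 7; reducing to Smith normal form yields diagonal entries (1,1,1,1,1,1,1).

Reading off H_k = ker ∂_k / im ∂_{k+1}:

  H_0: rank C_0 − rank ∂_1 = 11 − 9 = 2, and the invariant factors of ∂_1 are all 1, so H_0 = Z^2.
  H_1: rank ker ∂_1 − rank ∂_2 = (17 − 9) − 7 = 1, and the invariant factors of ∂_2 are all 1, so H_1 = Z.
  H_2: rank ker ∂_2 − rank ∂_3 = (8 − 7) − 0 = 1, and there is no ∂_3, so H_2 = Z.

(K is a triangulation of the disjoint union of the 2-sphere S^2 and the circle S^1.)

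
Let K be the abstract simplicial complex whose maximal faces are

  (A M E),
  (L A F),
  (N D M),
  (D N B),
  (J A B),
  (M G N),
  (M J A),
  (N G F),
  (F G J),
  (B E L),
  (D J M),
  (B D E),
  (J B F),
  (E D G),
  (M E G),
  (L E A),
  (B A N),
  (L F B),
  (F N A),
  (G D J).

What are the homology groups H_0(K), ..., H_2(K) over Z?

H_0 ≅ Z,  H_1 ≅ Z ⊕ Z/2Z,  H_2 = 0.

We work with the vertex ordering A < B < D < E < F < G < J < L < M < N. The simplices of K, each written with vertices in increasing order, are:

  0-simplices (10): A, B, D, E, F, G, J, L, M, N
  1-simplices (30): AB, AE, AF, AJ, AL, AM, AN, BD, BE, BF, BJ, BL, BN, DE, DG, DJ, DM, DN, EG, EL, EM, FG, FJ, FL, FN, GJ, GM, GN, JM, MN
  2-simplices (20): ABJ, ABN, AEL, AEM, AFL, AFN, AJM, BDE, BDN, BEL, BFJ, BFL, DEG, DGJ, DJM, DMN, EGM, FGJ, FGN, GMN

giving chain groups C_0 ≅ Z^10, C_1 ≅ Z^30, C_2 ≅ Z^20.

Boundary ∂_1: C_1 → C_0 is given by ∂[p,q] = [q] − [p].
The resulting 10×30 matrix has rank 9, and its Smith normal form has invariant factors (1,1,1,1,1,1,1,1,1).

∂_2: C_2 → C_1 sends each 2-simplex [p,q,r] to [q,r] − [p,r] + [p,q]. For instance
  ∂AEL = EL − AL + AE,
  ∂AJM = JM − AM + AJ.
As a 30×20 matrix over Z this has rank 20, with invariant factors (1,1,1,1,1,1,1,1,1,1,1,1,1,1,1,1,1,1,1,2).

Reading off H_k = ker ∂_k / im ∂_{k+1}:

  H_0: rank C_0 − rank ∂_1 = 10 − 9 = 1, and the invariant factors of ∂_1 are all 1, so H_0 = Z.
  H_1: rank ker ∂_1 − rank ∂_2 = (30 − 9) − 20 = 1, and ∂_2 has invariant factor 2 > 1, so H_1 = Z ⊕ Z/2Z.
  H_2: rank ker ∂_2 − rank ∂_3 = (20 − 20) − 0 = 0, and there is no ∂_3, so H_2 = 0.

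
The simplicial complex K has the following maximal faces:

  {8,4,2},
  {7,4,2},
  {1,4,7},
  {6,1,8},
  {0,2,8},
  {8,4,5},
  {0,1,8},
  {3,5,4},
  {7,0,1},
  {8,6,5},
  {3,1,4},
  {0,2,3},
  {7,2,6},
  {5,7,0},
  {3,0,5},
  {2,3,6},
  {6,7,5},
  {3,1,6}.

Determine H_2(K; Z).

H_2 ≅ Z.

Fix the vertex order 0 < 1 < 2 < 3 < 4 < 5 < 6 < 7 < 8 and write every simplex with vertices in increasing order. Then dim K = 2 and the simplices of K are:

  0-simplices (9): [0], [1], [2], [3], [4], [5], [6], [7], [8]
  1-simplices (27): (27 of them)
  2-simplices (18): [0,1,7], [0,1,8], [0,2,3], [0,2,8], [0,3,5], [0,5,7], [1,3,4], [1,3,6], [1,4,7], [1,6,8], [2,3,6], [2,4,7], [2,4,8], [2,6,7], [3,4,5], [4,5,8], [5,6,7], [5,6,8]

giving chain groups C_0 ≅ Z^9, C_1 ≅ Z^27, C_2 ≅ Z^18.

∂_1: C_1 → C_0 is given by ∂[p,q] = [q] − [p].
As a 9×27 matrix over Z this has rank 8, with invariant factors (1,1,1,1,1,1,1,1).

Boundary ∂_2: C_2 → C_1 maps a triangle to the signed sum of its edges. For instance
  ∂[2,4,8] = [4,8] − [2,8] + [2,4],
  ∂[1,4,7] = [4,7] − [1,7] + [1,4].
The resulting 27×18 matrix has rank 17, and its Smith normal form has invariant factors (1,1,1,1,1,1,1,1,1,1,1,1,1,1,1,1,1).

Now H_k = ker ∂_k / im ∂_{k+1}, so:

  H_2: rank ker ∂_2 − rank ∂_3 = (18 − 17) − 0 = 1, and there is no ∂_3, so H_2 ≅ Z.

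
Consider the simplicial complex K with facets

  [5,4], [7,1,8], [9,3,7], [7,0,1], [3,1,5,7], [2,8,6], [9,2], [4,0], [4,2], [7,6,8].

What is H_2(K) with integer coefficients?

We work with the vertex ordering 0 < 1 < 2 < 3 < 4 < 5 < 6 < 7 < 8 < 9. The simplices of K, each written with vertices in increasing order, are:

  0-simplices (10): [0], [1], [2], [3], [4], [5], [6], [7], [8], [9]
  1-simplices (20): [0,1], [0,4], [0,7], [1,3], [1,5], [1,7], [1,8], [2,4], [2,6], [2,8], [2,9], [3,5], [3,7], [3,9], [4,5], [5,7], [6,7], [6,8], [7,8], [7,9]
  2-simplices (9): [0,1,7], [1,3,5], [1,3,7], [1,5,7], [1,7,8], [2,6,8], [3,5,7], [3,7,9], [6,7,8]
  3-simplices (1): [1,3,5,7]

so the chain groups are C_0 ≅ Z^10, C_1 ≅ Z^20, C_2 ≅ Z^9, C_3 ≅ Z^1.

∂_1: C_1 → C_0 maps an edge to its endpoints' difference, ∂[p,q] = q − p. For instance
  ∂[3,7] = [7] − [3].
This gives a 10×20 integer matrix of rank 9; reducing to Smith normal form yields diagonal entries (1,1,1,1,1,1,1,1,1).

Boundary ∂_2: C_2 → C_1 acts by ∂[p,q,r] = [q,r] − [p,r] + [p,q]. For instance
  ∂[1,3,5] = [3,5] − [1,5] + [1,3],
  ∂[1,5,7] = [5,7] − [1,7] + [1,5].
The resulting 20×9 matrix has rank 8, and its Smith normal form has invariant factors (1,1,1,1,1,1,1,1).

The boundary map ∂_3: C_3 → C_2 sends each 3-simplex σ to the alternating sum Σ_i (−1)^i (σ with its i-th vertex removed). For instance
  ∂[1,3,5,7] = [3,5,7] − [1,5,7] + [1,3,7] − [1,3,5].
This gives a 9×1 integer matrix of rank 1; reducing to Smith normal form yields diagonal entries (1).

From H_k ≅ ker(∂_k) / im(∂_{k+1}) we obtain:

  H_2: rank ker ∂_2 − rank ∂_3 = (9 − 8) − 1 = 0, and the invariant factors of ∂_3 are all 1, so H_2 = 0.

H_2 ≅ 0.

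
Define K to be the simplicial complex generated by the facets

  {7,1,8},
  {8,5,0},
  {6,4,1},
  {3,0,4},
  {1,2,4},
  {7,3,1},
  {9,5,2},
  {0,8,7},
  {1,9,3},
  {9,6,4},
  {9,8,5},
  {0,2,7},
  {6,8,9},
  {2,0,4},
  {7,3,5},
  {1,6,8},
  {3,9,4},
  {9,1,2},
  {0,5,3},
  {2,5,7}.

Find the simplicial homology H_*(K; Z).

H_0 ≅ Z,  H_1 ≅ Z ⊕ Z/2,  H_2 = 0.

Fix the vertex order 0 < 1 < 2 < 3 < 4 < 5 < 6 < 7 < 8 < 9 and write every simplex with vertices in increasing order. Then dim K = 2 and the simplices of K are:

  0-simplices (10): [0], [1], [2], [3], [4], [5], [6], [7], [8], [9]
  1-simplices (30): (30 of them)
  2-simplices (20): (20 of them)

giving chain groups C_0 ≅ Z^10, C_1 ≅ Z^30, C_2 ≅ Z^20.

The boundary map ∂_1: C_1 → C_0 is given by ∂[p,q] = [q] − [p]. For instance
  ∂[4,6] = [6] − [4].
The 10×30 boundary matrix has rank 9 and Smith normal form diag(1,1,1,1,1,1,1,1,1).

The boundary map ∂_2: C_2 → C_1 maps a triangle to the signed sum of its edges. For instance
  ∂[1,2,9] = [2,9] − [1,9] + [1,2],
  ∂[0,3,4] = [3,4] − [0,4] + [0,3].
This gives a 30×20 integer matrix of rank 20; reducing to Smith normal form yields diagonal entries (1,1,1,1,1,1,1,1,1,1,1,1,1,1,1,1,1,1,1,2).

Computing H_k = (kernel of ∂_k) / (image of ∂_{k+1}):

  H_0: rank C_0 − rank ∂_1 = 10 − 9 = 1, and the invariant factors of ∂_1 are all 1, so H_0 = Z.
  H_1: rank ker ∂_1 − rank ∂_2 = (30 − 9) − 20 = 1, and ∂_2 has invariant factor 2 > 1, so H_1 = Z ⊕ Z/2.
  H_2: rank ker ∂_2 − rank ∂_3 = (20 − 20) − 0 = 0, and there is no ∂_3, so H_2 = 0.

As a check, the Euler characteristic is 10 − 30 + 20 = 0, which agrees with 1 − 1 + 0 = 0.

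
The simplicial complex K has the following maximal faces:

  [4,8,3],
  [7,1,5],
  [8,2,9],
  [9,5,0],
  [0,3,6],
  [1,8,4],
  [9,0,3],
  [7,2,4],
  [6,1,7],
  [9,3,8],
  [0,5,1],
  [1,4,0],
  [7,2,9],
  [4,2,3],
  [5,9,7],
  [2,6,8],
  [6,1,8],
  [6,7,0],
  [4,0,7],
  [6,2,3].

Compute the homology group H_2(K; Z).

Fix the vertex order 0 < 1 < 2 < 3 < 4 < 5 < 6 < 7 < 8 < 9 and write every simplex with vertices in increasing order. Then dim K = 2 and the simplices of K are:

  0-simplices (10): [0], [1], [2], [3], [4], [5], [6], [7], [8], [9]
  1-simplices (30): (30 of them)
  2-simplices (20): (20 of them)

Hence C_0 ≅ Z^10, C_1 ≅ Z^30, C_2 ≅ Z^20.

The boundary map ∂_1: C_1 → C_0 is given by ∂[p,q] = [q] − [p].
The resulting 10×30 matrix has rank 9, and its Smith normal form has invariant factors (1,1,1,1,1,1,1,1,1).

Boundary ∂_2: C_2 → C_1 sends each 2-simplex [p,q,r] to [q,r] − [p,r] + [p,q]. For instance
  ∂[0,1,5] = [1,5] − [0,5] + [0,1],
  ∂[0,1,4] = [1,4] − [0,4] + [0,1].
The resulting 30×20 matrix has rank 20, and its Smith normal form has invariant factors (1,1,1,1,1,1,1,1,1,1,1,1,1,1,1,1,1,1,1,2).

Reading off H_k = ker ∂_k / im ∂_{k+1}:

  H_2: rank ker ∂_2 − rank ∂_3 = (20 − 20) − 0 = 0, and there is no ∂_3, so H_2 ≅ 0.

H_2 = 0.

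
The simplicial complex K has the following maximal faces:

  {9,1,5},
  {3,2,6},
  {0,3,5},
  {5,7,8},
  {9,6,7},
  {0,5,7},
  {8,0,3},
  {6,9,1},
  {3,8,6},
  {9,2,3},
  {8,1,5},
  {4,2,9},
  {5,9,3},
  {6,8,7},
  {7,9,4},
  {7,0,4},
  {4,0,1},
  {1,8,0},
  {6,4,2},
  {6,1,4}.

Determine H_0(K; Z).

H_0 ≅ Z.

Take the total order 0 < 1 < 2 < 3 < 4 < 5 < 6 < 7 < 8 < 9 on the vertex set. Then K (dimension 2) consists of the simplices:

  0-simplices (10): [0], [1], [2], [3], [4], [5], [6], [7], [8], [9]
  1-simplices (30): (30 of them)
  2-simplices (20): (20 of them)

so the chain groups are C_0 ≅ Z^10, C_1 ≅ Z^30, C_2 ≅ Z^20.

The boundary map ∂_1: C_1 → C_0 is given by ∂[p,q] = [q] − [p].
As a 10×30 matrix over Z this has rank 9, with invariant factors (1,1,1,1,1,1,1,1,1).

The boundary map ∂_2: C_2 → C_1 acts by ∂[p,q,r] = [q,r] − [p,r] + [p,q]. For instance
  ∂[4,7,9] = [7,9] − [4,9] + [4,7],
  ∂[6,7,8] = [7,8] − [6,8] + [6,7].
The 30×20 boundary matrix has rank 20 and Smith normal form diag(1,1,1,1,1,1,1,1,1,1,1,1,1,1,1,1,1,1,1,2).

Now H_k = ker ∂_k / im ∂_{k+1}, so:

  H_0: rank C_0 − rank ∂_1 = 10 − 9 = 1, and the invariant factors of ∂_1 are all 1, so H_0 = Z.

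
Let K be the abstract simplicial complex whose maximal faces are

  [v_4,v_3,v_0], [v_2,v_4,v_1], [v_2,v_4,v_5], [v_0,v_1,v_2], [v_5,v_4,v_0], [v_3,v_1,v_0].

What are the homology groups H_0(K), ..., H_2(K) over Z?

H_0 = Z,  H_1 = Z,  H_2 = 0.

We work with the vertex ordering v_0 < v_1 < v_2 < v_3 < v_4 < v_5. The simplices of K, each written with vertices in increasing order, are:

  0-simplices (6): [v_0], [v_1], [v_2], [v_3], [v_4], [v_5]
  1-simplices (12): [v_0,v_1], [v_0,v_2], [v_0,v_3], [v_0,v_4], [v_0,v_5], [v_1,v_2], [v_1,v_3], [v_1,v_4], [v_2,v_4], [v_2,v_5], [v_3,v_4], [v_4,v_5]
  2-simplices (6): [v_0,v_1,v_2], [v_0,v_1,v_3], [v_0,v_3,v_4], [v_0,v_4,v_5], [v_1,v_2,v_4], [v_2,v_4,v_5]

so the chain groups are C_0 ≅ Z^6, C_1 ≅ Z^12, C_2 ≅ Z^6.

∂_1: C_1 → C_0 maps an edge to its endpoints' difference, ∂[p,q] = q − p.
As a 6×12 matrix over Z this has rank 5, with invariant factors (1,1,1,1,1).

∂_2: C_2 → C_1 sends each 2-simplex [p,q,r] to [q,r] − [p,r] + [p,q]. For instance
  ∂[v_0,v_1,v_3] = [v_1,v_3] − [v_0,v_3] + [v_0,v_1],
  ∂[v_0,v_4,v_5] = [v_4,v_5] − [v_0,v_5] + [v_0,v_4].
The resulting 12×6 matrix has rank 6, and its Smith normal form has invariant factors (1,1,1,1,1,1).

Computing H_k = (kernel of ∂_k) / (image of ∂_{k+1}):

  H_0: rank C_0 − rank ∂_1 = 6 − 5 = 1, and the invariant factors of ∂_1 are all 1, so H_0 ≅ Z.
  H_1: rank ker ∂_1 − rank ∂_2 = (12 − 5) − 6 = 1, and the invariant factors of ∂_2 are all 1, so H_1 ≅ Z.
  H_2: rank ker ∂_2 − rank ∂_3 = (6 − 6) − 0 = 0, and there is no ∂_3, so H_2 ≅ 0.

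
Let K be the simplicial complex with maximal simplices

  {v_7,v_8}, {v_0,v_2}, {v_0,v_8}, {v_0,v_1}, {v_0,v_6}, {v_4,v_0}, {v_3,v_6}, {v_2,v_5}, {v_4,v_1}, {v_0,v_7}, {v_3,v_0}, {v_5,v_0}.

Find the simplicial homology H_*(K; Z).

Fix the vertex order v_0 < v_1 < v_2 < v_3 < v_4 < v_5 < v_6 < v_7 < v_8 and write every simplex with vertices in increasing order. Then dim K = 1 and the simplices of K are:

  0-simplices (9): [v_0], [v_1], [v_2], [v_3], [v_4], [v_5], [v_6], [v_7], [v_8]
  1-simplices (12): [v_0,v_1], [v_0,v_2], [v_0,v_3], [v_0,v_4], [v_0,v_5], [v_0,v_6], [v_0,v_7], [v_0,v_8], [v_1,v_4], [v_2,v_5], [v_3,v_6], [v_7,v_8]

so the chain groups are C_0 ≅ Z^9, C_1 ≅ Z^12.

Boundary ∂_1: C_1 → C_0 is given by ∂[p,q] = [q] − [p]. For instance
  ∂[v_0,v_3] = [v_3] − [v_0].
This gives a 9×12 integer matrix of rank 8; reducing to Smith normal form yields diagonal entries (1,1,1,1,1,1,1,1).

Now H_k = ker ∂_k / im ∂_{k+1}, so:

  H_0: rank C_0 − rank ∂_1 = 9 − 8 = 1, and the invariant factors of ∂_1 are all 1, so H_0 ≅ Z.
  H_1: rank ker ∂_1 − rank ∂_2 = (12 − 8) − 0 = 4, and there is no ∂_2, so H_1 ≅ Z^4.

H_0 ≅ Z,  H_1 ≅ Z^4.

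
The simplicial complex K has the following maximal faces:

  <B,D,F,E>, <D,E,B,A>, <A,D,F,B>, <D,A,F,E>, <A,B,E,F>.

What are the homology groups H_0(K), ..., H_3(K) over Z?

Order the vertices as A < B < D < E < F. Listing each simplex with vertices in this order, K has dimension 3 with simplices:

  0-simplices (5): A, B, D, E, F
  1-simplices (10): AB, AD, AE, AF, BD, BE, BF, DE, DF, EF
  2-simplices (10): ABD, ABE, ABF, ADE, ADF, AEF, BDE, BDF, BEF, DEF
  3-simplices (5): ABDE, ABDF, ABEF, ADEF, BDEF

so the chain groups are C_0 ≅ Z^5, C_1 ≅ Z^10, C_2 ≅ Z^10, C_3 ≅ Z^5.

Boundary ∂_1: C_1 → C_0 sends each edge [p,q] (with p < q) to q − p. For instance
  ∂DE = E − D.
The resulting 5×10 matrix has rank 4, and its Smith normal form has invariant factors (1,1,1,1).

The boundary map ∂_2: C_2 → C_1 maps a triangle to the signed sum of its edges. For instance
  ∂BDF = DF − BF + BD,
  ∂AEF = EF − AF + AE.
As a 10×10 matrix over Z this has rank 6, with invariant factors (1,1,1,1,1,1).

Boundary ∂_3: C_3 → C_2 sends each 3-simplex σ to the alternating sum Σ_i (−1)^i (σ with its i-th vertex removed). For instance
  ∂ABEF = BEF − AEF + ABF − ABE,
  ∂ABDF = BDF − ADF + ABF − ABD.
As a 10×5 matrix over Z this has rank 4, with invariant factors (1,1,1,1).

Now H_k = ker ∂_k / im ∂_{k+1}, so:

  H_0: rank C_0 − rank ∂_1 = 5 − 4 = 1, and the invariant factors of ∂_1 are all 1, so H_0 ≅ Z.
  H_1: rank ker ∂_1 − rank ∂_2 = (10 − 4) − 6 = 0, and the invariant factors of ∂_2 are all 1, so H_1 ≅ 0.
  H_2: rank ker ∂_2 − rank ∂_3 = (10 − 6) − 4 = 0, and the invariant factors of ∂_3 are all 1, so H_2 ≅ 0.
  H_3: rank ker ∂_3 − rank ∂_4 = (5 − 4) − 0 = 1, and there is no ∂_4, so H_3 ≅ Z.

(K is a triangulation of the 3-sphere S^3.)

H_0 = Z,  H_1 = 0,  H_2 = 0,  H_3 = Z.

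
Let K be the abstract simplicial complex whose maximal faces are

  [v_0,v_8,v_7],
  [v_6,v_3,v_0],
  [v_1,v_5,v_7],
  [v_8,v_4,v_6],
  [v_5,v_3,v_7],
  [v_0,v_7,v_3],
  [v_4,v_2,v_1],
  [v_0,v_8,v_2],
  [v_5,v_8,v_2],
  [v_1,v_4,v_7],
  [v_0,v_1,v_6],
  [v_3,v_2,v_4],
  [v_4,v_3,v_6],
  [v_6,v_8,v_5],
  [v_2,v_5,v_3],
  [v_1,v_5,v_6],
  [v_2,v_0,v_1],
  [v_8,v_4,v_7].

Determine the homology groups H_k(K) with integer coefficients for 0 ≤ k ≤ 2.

H_0 ≅ Z,  H_1 ≅ Z^2,  H_2 ≅ Z.

K has 9 vertices, 27 edges, 18 triangles.
rank ∂_0 = 0, rank ∂_1 = 8 ⇒ b_0 = 9 − 0 − 8 = 1; all invariant factors of ∂_1 are 1 so no torsion. So H_0 = Z.
rank ∂_1 = 8, rank ∂_2 = 17 ⇒ b_1 = 27 − 8 − 17 = 2; all invariant factors of ∂_2 are 1 so no torsion. So H_1 = Z^2.
rank ∂_2 = 17, rank ∂_3 = 0 ⇒ b_2 = 18 − 17 − 0 = 1. So H_2 = Z.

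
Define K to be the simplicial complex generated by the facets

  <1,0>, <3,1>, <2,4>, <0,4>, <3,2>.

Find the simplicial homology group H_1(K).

H_1 = Z.

We work with the vertex ordering 0 < 1 < 2 < 3 < 4. The simplices of K, each written with vertices in increasing order, are:

  0-simplices (5): [0], [1], [2], [3], [4]
  1-simplices (5): [0,1], [0,4], [1,3], [2,3], [2,4]

giving chain groups C_0 ≅ Z^5, C_1 ≅ Z^5.

The boundary map ∂_1: C_1 → C_0 is given by ∂[p,q] = [q] − [p].
As a 5×5 matrix over Z this has rank 4, with invariant factors (1,1,1,1).

Reading off H_k = ker ∂_k / im ∂_{k+1}:

  H_1: rank ker ∂_1 − rank ∂_2 = (5 − 4) − 0 = 1, and there is no ∂_2, so H_1 ≅ Z.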